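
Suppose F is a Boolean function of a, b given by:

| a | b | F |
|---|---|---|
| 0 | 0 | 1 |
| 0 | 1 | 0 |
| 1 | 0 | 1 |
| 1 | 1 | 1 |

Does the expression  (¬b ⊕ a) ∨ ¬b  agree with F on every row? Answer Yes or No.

Check the formula against F row by row:
  a=0, b=0: formula gives 1, F = 1 ✓
  a=0, b=1: formula gives 0, F = 0 ✓
  a=1, b=0: formula gives 1, F = 1 ✓
  a=1, b=1: formula gives 1, F = 1 ✓
All 4 rows match — the expression computes F exactly.

Yes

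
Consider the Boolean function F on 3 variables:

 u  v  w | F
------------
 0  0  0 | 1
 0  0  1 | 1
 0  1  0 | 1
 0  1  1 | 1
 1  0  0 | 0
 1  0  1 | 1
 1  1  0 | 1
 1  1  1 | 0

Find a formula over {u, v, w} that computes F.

F(u, v, w) = NOT (((u AND NOT v) AND NOT w) OR ((u AND v) AND w))

There are just 2 zero rows: (1,0,0), (1,1,1). Their minterms are u·¬v·¬w, u·v·w; the OR of those covers precisely the 0-outputs, and negating it yields F.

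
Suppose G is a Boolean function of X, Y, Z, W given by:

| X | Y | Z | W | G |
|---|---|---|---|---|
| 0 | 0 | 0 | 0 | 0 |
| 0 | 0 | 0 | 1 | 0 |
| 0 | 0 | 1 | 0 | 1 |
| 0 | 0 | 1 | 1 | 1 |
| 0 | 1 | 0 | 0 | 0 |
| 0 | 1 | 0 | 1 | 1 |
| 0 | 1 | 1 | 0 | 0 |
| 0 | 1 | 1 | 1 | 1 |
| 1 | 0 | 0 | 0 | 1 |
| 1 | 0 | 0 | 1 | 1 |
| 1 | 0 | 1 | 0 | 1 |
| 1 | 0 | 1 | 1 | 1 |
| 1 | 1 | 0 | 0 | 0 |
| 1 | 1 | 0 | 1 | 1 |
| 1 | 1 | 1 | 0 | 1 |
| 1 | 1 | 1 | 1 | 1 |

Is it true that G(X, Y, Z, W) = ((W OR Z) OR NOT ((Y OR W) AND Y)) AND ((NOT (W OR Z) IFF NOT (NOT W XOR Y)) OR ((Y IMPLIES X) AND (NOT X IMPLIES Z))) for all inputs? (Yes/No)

Yes

Test each input against both G and the formula:
  X=0, Y=0, Z=0, W=0: formula gives 0, G = 0 ✓
  X=0, Y=0, Z=0, W=1: formula gives 0, G = 0 ✓
  X=0, Y=0, Z=1, W=0: formula gives 1, G = 1 ✓
  X=0, Y=0, Z=1, W=1: formula gives 1, G = 1 ✓
  …and likewise for the remaining 12 rows.
Every row agrees, so the formula is equivalent.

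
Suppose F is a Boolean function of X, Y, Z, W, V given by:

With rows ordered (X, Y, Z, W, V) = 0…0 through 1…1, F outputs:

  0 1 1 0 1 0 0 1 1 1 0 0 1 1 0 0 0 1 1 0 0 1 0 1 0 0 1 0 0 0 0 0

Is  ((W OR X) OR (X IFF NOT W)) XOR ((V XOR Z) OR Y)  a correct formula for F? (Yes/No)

No

Test each input against both F and the formula:
  X=0, Y=0, Z=0, W=0, V=0: formula gives 0, F = 0 ✓
  X=0, Y=0, Z=0, W=0, V=1: formula gives 1, F = 1 ✓
  X=0, Y=0, Z=0, W=1, V=0: formula gives 1, F = 1 ✓
  X=0, Y=0, Z=0, W=1, V=1: formula gives 0, F = 0 ✓
  …
  X=1, Y=0, Z=0, W=0, V=0: formula gives 1, but F = 0 ✗
Since they disagree at (1,0,0,0,0), the expression is not a correct formula for F.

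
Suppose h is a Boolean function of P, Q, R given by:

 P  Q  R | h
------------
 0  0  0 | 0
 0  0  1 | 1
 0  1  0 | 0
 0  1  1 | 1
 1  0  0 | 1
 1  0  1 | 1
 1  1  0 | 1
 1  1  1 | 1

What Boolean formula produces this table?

The 0-rows are (0,0,0), (0,1,0). Take each as a conjunction (¬P·¬Q·¬R, ¬P·Q·¬R), form their disjunction, and complement — that gives a formula that is 1 everywhere h is.

h(P, Q, R) = NOT (((NOT P AND NOT Q) AND NOT R) OR ((NOT P AND Q) AND NOT R))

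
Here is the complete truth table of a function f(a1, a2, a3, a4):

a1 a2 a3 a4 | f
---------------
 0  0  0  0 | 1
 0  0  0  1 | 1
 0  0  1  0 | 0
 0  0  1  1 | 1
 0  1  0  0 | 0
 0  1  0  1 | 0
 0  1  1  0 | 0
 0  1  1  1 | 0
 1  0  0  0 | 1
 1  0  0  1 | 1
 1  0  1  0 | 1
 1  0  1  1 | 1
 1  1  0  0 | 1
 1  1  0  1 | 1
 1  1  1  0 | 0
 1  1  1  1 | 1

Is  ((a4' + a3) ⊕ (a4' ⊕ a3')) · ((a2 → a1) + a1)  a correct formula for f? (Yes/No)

Check the formula against f row by row:
  a1=0, a2=0, a3=0, a4=0: formula gives 1, f = 1 ✓
  a1=0, a2=0, a3=0, a4=1: formula gives 1, f = 1 ✓
  a1=0, a2=0, a3=1, a4=0: formula gives 0, f = 0 ✓
  a1=0, a2=0, a3=1, a4=1: formula gives 1, f = 1 ✓
  …
  a1=1, a2=0, a3=1, a4=0: formula gives 0, but f = 1 ✗
Since they disagree at (1,0,1,0), the expression is not a correct formula for f.

No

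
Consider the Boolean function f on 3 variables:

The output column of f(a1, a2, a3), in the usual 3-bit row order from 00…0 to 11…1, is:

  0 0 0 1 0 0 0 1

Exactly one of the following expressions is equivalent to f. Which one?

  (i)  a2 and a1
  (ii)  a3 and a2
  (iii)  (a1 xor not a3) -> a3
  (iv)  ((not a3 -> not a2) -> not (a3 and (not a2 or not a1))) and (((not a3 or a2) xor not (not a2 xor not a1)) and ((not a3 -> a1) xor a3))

(i) fails at (0,1,1): the formula yields 0, f is 1.
(iii) fails at (0,0,1): the formula yields 1, f is 0.
(iv) fails at (0,1,1): the formula yields 0, f is 1.
That leaves (ii). Evaluating it on every row reproduces the table of f exactly.

ii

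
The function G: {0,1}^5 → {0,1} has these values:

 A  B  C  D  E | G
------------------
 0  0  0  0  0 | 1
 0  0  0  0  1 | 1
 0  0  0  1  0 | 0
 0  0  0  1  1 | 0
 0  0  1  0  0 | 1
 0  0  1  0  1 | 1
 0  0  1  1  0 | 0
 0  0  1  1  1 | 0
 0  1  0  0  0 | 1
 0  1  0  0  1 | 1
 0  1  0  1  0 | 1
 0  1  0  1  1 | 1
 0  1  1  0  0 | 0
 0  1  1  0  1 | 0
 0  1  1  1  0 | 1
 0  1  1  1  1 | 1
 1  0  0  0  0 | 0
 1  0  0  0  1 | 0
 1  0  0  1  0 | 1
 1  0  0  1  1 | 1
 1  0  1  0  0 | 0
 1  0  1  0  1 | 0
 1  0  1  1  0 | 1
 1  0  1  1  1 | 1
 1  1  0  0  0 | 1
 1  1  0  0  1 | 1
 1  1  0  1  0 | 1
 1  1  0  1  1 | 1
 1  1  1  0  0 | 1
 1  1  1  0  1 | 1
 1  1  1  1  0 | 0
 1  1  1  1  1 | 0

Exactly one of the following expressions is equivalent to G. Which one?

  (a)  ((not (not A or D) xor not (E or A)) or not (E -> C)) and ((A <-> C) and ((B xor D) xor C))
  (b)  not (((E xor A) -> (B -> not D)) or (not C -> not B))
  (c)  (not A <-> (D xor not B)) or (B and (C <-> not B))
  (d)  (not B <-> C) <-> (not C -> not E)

c

(a): at (0,0,0,0,0) it gives 0, but G = 1 — eliminated.
(b): at (0,0,0,0,0) it gives 0, but G = 1 — eliminated.
(d): at (0,0,0,0,0) it gives 0, but G = 1 — eliminated.
(c) is the remaining candidate, and it agrees with G on all 32 inputs.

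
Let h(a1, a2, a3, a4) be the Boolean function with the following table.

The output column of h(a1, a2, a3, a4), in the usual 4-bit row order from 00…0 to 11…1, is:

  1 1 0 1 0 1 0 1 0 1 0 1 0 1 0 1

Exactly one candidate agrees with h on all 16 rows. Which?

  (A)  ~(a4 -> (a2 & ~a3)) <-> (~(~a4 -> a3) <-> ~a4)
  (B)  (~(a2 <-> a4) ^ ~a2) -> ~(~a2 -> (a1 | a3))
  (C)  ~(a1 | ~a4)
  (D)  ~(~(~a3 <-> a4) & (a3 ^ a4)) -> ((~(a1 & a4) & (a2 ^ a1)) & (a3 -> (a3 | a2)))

(A) fails at (0,0,0,0): the formula yields 0, h is 1.
(C) fails at (0,0,0,0): the formula yields 0, h is 1.
(D) fails at (0,0,0,0): the formula yields 0, h is 1.
(B) is the remaining candidate, and it agrees with h on all 16 inputs.

B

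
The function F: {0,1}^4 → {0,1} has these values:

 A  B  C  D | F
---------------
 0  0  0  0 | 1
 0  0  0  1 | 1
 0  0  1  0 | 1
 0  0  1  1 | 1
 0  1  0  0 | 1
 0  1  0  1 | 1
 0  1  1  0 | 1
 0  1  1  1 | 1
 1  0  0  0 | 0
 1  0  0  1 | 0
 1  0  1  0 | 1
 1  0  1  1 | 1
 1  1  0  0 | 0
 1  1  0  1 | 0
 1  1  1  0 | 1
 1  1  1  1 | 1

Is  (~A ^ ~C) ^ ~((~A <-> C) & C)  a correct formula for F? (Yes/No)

Evaluate (~A ^ ~C) ^ ~((~A <-> C) & C) on each row and compare to F:
  A=0, B=0, C=0, D=0: formula gives 1, F = 1 ✓
  A=0, B=0, C=0, D=1: formula gives 1, F = 1 ✓
  A=0, B=0, C=1, D=0: formula gives 1, F = 1 ✓
  A=0, B=0, C=1, D=1: formula gives 1, F = 1 ✓
  …and likewise for the remaining 12 rows.
No disagreement on any input; they are logically equivalent.

Yes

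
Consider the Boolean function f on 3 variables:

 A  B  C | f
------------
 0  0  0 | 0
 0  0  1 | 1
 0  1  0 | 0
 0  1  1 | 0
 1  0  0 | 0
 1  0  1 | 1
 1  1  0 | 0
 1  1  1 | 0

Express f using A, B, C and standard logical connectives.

f=1 on 2 inputs: (0,0,1), (1,0,1). Reading each as a conjunction of literals (¬A·¬B·C, A·¬B·C) and taking the OR gives the canonical DNF.

f(A, B, C) = ((not A and not B) and C) or ((A and not B) and C)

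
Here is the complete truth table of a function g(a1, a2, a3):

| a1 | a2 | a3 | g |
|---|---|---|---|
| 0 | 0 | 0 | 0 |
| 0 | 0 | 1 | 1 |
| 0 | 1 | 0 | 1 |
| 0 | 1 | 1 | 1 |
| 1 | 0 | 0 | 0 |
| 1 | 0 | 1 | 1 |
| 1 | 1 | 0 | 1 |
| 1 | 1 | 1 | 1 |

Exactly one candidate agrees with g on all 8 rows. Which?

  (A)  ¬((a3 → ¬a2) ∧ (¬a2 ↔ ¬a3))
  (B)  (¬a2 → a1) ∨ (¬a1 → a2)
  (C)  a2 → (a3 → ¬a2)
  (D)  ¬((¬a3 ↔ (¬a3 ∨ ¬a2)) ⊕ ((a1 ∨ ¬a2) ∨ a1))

(B): at (0,0,1) it gives 0, but g = 1 — eliminated.
(C): at (0,0,0) it gives 1, but g = 0 — eliminated.
(D): at (0,0,0) it gives 1, but g = 0 — eliminated.
Only (A) survives; checking it on all 8 rows confirms it matches g.

A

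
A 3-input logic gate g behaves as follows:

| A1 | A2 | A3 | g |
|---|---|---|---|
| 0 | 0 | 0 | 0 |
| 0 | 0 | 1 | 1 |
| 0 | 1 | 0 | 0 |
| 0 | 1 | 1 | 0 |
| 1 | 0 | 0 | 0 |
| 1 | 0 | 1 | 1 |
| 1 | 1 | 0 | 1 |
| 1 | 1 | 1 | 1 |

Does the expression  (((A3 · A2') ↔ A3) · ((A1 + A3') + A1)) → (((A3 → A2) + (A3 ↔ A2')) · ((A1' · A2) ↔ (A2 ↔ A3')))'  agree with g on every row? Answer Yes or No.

Test each input against both g and the formula:
  A1=0, A2=0, A3=0: formula gives 0, g = 0 ✓
  A1=0, A2=0, A3=1: formula gives 1, g = 1 ✓
  A1=0, A2=1, A3=0: formula gives 0, g = 0 ✓
  A1=0, A2=1, A3=1: formula gives 1, but g = 0 ✗
Since they disagree at (0,1,1), the expression is not a correct formula for g.

No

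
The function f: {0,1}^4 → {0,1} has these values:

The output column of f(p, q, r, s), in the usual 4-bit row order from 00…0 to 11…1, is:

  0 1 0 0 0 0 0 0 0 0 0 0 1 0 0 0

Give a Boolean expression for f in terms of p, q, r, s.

f=1 on 2 inputs: (0,0,0,1), (1,1,0,0). Reading each as a conjunction of literals (¬p·¬q·¬r·s, p·q·¬r·¬s) and taking the OR gives the canonical DNF.

f(p, q, r, s) = (((~p & ~q) & ~r) & s) | (((p & q) & ~r) & ~s)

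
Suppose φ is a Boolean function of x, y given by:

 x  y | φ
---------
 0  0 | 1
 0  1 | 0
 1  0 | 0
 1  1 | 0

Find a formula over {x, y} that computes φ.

The output is 1 only when every input is 0 — NOR of all inputs.

φ(x, y) = not (x or y)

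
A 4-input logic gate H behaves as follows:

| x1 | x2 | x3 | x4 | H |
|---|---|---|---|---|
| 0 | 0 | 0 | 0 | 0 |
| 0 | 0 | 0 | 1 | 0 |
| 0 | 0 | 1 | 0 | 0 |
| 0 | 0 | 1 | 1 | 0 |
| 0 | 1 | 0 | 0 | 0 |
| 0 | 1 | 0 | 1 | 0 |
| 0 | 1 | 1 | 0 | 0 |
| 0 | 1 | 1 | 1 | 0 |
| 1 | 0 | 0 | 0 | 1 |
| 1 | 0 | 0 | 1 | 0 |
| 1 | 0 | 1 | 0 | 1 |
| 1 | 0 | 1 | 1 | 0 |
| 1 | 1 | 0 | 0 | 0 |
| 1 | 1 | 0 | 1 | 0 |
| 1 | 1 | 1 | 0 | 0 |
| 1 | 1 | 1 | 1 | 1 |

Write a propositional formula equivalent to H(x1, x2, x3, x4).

H(x1, x2, x3, x4) = ((((x1 · x2') · x3') · x4') + (((x1 · x2') · x3) · x4')) + (((x1 · x2) · x3) · x4)

The 1-rows are (1,0,0,0), (1,0,1,0), (1,1,1,1). Each contributes one minterm — x1·¬x2·¬x3·¬x4; x1·¬x2·x3·¬x4; x1·x2·x3·x4 — and their disjunction is a sum-of-products form of H.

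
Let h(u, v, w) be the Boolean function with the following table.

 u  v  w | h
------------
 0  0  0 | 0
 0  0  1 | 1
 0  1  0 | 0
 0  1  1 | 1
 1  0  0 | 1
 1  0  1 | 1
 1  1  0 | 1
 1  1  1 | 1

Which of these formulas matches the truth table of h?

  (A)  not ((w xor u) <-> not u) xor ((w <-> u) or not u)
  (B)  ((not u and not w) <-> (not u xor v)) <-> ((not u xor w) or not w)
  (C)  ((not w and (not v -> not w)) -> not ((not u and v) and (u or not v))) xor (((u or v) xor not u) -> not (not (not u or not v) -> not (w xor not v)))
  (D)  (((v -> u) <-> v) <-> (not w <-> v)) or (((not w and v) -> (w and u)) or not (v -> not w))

A

(B): at (0,0,0) it gives 1, but h = 0 — eliminated.
(C): at (0,0,0) it gives 1, but h = 0 — eliminated.
(D): at (0,0,0) it gives 1, but h = 0 — eliminated.
That leaves (A). Evaluating it on every row reproduces the table of h exactly.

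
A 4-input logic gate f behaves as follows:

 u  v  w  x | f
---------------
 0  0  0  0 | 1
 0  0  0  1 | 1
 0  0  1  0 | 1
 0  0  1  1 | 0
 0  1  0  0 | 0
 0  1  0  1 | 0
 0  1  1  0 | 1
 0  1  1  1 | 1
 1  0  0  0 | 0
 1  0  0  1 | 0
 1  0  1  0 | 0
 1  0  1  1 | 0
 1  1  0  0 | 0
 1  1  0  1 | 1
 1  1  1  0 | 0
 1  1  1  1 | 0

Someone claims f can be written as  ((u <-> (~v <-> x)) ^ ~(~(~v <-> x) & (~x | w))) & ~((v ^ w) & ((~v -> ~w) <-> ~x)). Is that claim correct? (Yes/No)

Evaluate ((u <-> (~v <-> x)) ^ ~(~(~v <-> x) & (~x | w))) & ~((v ^ w) & ((~v -> ~w) <-> ~x)) on each row and compare to f:
  u=0, v=0, w=0, x=0: formula gives 1, f = 1 ✓
  u=0, v=0, w=0, x=1: formula gives 1, f = 1 ✓
  u=0, v=0, w=1, x=0: formula gives 1, f = 1 ✓
  u=0, v=0, w=1, x=1: formula gives 0, f = 0 ✓
  …and likewise for the remaining 12 rows.
Every row agrees, so the formula is equivalent.

Yes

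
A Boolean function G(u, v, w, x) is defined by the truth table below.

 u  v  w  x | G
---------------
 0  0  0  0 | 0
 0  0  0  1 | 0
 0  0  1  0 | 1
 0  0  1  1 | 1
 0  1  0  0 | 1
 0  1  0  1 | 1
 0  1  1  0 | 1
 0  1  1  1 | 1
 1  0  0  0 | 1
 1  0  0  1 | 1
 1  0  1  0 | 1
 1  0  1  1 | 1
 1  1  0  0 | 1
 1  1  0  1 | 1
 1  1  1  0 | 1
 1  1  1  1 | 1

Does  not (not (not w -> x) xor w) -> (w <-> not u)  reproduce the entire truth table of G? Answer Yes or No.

Check the formula against G row by row:
  u=0, v=0, w=0, x=0: formula gives 1, but G = 0 ✗
Since they disagree at (0,0,0,0), the expression is not a correct formula for G.

No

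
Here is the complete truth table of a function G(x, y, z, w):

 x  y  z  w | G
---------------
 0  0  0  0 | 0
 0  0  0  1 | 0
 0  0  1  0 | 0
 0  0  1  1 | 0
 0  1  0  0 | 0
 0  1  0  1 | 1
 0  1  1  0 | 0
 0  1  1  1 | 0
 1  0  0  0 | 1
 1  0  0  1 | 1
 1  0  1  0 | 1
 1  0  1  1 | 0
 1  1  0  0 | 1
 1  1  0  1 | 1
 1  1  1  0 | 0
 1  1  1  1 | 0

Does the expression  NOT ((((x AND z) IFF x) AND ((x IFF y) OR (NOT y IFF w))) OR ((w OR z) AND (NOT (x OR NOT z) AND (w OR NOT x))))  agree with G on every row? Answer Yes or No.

Test each input against both G and the formula:
  x=0, y=0, z=0, w=0: formula gives 0, G = 0 ✓
  x=0, y=0, z=0, w=1: formula gives 0, G = 0 ✓
  x=0, y=0, z=1, w=0: formula gives 0, G = 0 ✓
  x=0, y=0, z=1, w=1: formula gives 0, G = 0 ✓
  … (the remaining 12 rows also agree.)
Every row agrees, so the formula is equivalent.

Yes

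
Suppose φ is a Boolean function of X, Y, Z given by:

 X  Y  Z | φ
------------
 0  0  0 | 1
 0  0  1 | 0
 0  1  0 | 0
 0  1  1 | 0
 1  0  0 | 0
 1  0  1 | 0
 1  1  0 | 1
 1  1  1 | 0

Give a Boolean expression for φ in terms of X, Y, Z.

Collect the rows where φ=1 — (0,0,0), (1,1,0) — and write one minterm per row: ¬X·¬Y·¬Z, X·Y·¬Z. Their union (logical OR) reproduces the table exactly.

φ(X, Y, Z) = ((~X & ~Y) & ~Z) | ((X & Y) & ~Z)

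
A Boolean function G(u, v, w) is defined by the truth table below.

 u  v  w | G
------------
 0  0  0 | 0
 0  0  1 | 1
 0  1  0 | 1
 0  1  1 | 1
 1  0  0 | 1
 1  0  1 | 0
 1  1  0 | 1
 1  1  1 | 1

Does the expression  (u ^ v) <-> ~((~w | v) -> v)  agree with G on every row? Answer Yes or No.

Check the formula against G row by row:
  u=0, v=0, w=0: formula gives 0, G = 0 ✓
  u=0, v=0, w=1: formula gives 1, G = 1 ✓
  u=0, v=1, w=0: formula gives 0, but G = 1 ✗
Row (0,1,0) is a counterexample, so the formula is not equivalent to G.

No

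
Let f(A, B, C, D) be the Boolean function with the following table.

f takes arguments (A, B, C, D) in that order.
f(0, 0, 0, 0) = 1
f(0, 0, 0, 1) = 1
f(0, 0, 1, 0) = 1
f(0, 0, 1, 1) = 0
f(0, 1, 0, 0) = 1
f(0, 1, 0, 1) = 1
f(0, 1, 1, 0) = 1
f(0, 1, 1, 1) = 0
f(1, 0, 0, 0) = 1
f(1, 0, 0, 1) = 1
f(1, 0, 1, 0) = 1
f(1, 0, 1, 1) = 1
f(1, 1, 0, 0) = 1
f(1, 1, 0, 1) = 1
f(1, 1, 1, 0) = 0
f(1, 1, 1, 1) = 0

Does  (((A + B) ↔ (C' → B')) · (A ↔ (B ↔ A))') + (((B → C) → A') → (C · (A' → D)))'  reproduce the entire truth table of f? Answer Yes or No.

Evaluate (((A + B) ↔ (C' → B')) · (A ↔ (B ↔ A))') + (((B → C) → A') → (C · (A' → D)))' on each row and compare to f:
  A=0, B=0, C=0, D=0: formula gives 1, f = 1 ✓
  A=0, B=0, C=0, D=1: formula gives 1, f = 1 ✓
  A=0, B=0, C=1, D=0: formula gives 1, f = 1 ✓
  A=0, B=0, C=1, D=1: formula gives 0, f = 0 ✓
  … (the remaining 12 rows also agree.)
All 16 rows match — the expression computes f exactly.

Yes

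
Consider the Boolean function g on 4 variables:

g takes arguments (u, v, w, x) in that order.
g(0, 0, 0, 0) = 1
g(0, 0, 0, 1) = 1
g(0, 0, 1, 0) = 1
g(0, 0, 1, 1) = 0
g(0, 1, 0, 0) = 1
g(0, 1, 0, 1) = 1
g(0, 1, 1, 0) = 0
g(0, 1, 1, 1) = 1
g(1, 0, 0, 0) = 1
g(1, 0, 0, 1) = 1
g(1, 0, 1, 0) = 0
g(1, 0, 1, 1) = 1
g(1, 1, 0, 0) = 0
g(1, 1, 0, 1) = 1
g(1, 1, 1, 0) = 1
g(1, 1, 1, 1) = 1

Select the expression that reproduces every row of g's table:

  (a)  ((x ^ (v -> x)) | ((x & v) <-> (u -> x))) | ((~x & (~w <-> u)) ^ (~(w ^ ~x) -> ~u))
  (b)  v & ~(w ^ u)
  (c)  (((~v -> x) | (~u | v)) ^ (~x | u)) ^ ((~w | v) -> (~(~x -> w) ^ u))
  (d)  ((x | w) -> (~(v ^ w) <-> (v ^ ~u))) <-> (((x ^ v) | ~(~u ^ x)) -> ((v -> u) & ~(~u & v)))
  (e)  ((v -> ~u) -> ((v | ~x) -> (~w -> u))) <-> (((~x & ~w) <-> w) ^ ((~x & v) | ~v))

(a): at (0,0,1,1) it gives 1, but g = 0 — eliminated.
(b): at (0,0,0,0) it gives 0, but g = 1 — eliminated.
(d): at (0,0,1,0) it gives 0, but g = 1 — eliminated.
(e): at (0,0,0,0) it gives 0, but g = 1 — eliminated.
(c) is the remaining candidate, and it agrees with g on all 16 inputs.

c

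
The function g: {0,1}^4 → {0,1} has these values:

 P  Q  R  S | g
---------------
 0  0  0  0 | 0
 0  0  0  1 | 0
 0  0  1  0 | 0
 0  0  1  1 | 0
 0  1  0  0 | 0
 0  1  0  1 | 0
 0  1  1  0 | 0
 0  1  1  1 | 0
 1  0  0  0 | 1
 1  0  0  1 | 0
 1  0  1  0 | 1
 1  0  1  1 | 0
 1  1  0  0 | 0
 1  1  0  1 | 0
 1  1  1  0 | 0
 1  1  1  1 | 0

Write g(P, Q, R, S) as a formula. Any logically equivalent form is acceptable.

g=1 on 2 inputs: (1,0,0,0), (1,0,1,0). Reading each as a conjunction of literals (P·¬Q·¬R·¬S, P·¬Q·R·¬S) and taking the OR gives the canonical DNF.

g(P, Q, R, S) = (((P & ~Q) & ~R) & ~S) | (((P & ~Q) & R) & ~S)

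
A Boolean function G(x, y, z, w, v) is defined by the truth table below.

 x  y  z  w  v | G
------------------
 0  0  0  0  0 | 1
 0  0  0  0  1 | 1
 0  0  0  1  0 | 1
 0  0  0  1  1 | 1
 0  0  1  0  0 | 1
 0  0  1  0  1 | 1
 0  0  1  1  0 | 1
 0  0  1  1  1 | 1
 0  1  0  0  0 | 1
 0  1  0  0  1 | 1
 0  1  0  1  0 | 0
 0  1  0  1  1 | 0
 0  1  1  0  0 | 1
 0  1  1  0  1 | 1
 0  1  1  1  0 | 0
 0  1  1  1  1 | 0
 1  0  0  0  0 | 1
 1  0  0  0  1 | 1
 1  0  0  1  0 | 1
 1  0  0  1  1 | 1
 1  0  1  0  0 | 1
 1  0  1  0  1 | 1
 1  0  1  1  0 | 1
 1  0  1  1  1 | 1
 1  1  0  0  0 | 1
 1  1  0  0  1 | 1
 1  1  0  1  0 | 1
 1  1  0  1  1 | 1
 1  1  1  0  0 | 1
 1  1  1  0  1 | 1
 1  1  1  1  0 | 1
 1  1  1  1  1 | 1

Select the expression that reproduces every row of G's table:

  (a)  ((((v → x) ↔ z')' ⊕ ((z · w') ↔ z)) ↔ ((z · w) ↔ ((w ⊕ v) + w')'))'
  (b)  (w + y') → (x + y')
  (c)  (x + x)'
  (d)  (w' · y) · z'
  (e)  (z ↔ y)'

(a): at (0,0,0,0,0) it gives 0, but G = 1 — eliminated.
(c): at (0,1,0,1,0) it gives 1, but G = 0 — eliminated.
(d): at (0,0,0,0,0) it gives 0, but G = 1 — eliminated.
(e): at (0,0,0,0,0) it gives 0, but G = 1 — eliminated.
That leaves (b). Evaluating it on every row reproduces the table of G exactly.

b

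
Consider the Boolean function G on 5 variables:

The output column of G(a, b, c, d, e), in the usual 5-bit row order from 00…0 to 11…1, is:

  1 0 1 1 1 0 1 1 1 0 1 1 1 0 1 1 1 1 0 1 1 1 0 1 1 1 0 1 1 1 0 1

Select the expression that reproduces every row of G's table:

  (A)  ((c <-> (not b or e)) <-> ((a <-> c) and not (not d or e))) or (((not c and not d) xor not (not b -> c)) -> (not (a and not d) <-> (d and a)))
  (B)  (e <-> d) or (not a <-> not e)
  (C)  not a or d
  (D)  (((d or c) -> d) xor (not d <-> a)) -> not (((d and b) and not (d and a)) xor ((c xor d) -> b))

B

(A): at (0,0,0,0,1) it gives 1, but G = 0 — eliminated.
(C): at (0,0,0,0,1) it gives 1, but G = 0 — eliminated.
(D): at (0,0,0,0,0) it gives 0, but G = 1 — eliminated.
(B) is the remaining candidate, and it agrees with G on all 32 inputs.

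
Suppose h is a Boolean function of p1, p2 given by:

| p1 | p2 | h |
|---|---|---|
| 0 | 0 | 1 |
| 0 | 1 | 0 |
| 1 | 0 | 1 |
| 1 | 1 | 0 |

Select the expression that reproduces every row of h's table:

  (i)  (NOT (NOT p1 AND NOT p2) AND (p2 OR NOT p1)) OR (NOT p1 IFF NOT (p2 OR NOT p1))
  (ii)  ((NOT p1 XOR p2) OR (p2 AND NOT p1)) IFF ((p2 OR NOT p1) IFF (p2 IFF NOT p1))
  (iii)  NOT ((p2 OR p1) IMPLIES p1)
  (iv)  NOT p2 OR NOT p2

(i): at (0,0) it gives 0, but h = 1 — eliminated.
(ii): at (0,0) it gives 0, but h = 1 — eliminated.
(iii): at (0,0) it gives 0, but h = 1 — eliminated.
That leaves (iv). Evaluating it on every row reproduces the table of h exactly.

iv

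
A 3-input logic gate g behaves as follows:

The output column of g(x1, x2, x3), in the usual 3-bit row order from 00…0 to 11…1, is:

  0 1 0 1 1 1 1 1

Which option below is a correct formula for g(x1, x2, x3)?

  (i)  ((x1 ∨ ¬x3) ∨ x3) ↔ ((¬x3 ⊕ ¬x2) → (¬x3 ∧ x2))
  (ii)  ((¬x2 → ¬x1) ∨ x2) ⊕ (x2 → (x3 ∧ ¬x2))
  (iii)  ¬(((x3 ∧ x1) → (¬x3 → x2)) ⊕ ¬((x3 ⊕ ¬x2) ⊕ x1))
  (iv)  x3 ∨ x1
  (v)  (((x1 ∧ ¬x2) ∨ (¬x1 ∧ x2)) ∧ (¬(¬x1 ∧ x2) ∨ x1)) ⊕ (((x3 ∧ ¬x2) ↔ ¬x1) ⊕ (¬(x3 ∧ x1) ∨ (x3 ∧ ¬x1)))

iv

(i) disagrees with g on (0,0,0) (formula → 1, table → 0); rule it out.
(ii) disagrees with g on (0,0,1) (formula → 0, table → 1); rule it out.
(iii) disagrees with g on (0,1,0) (formula → 1, table → 0); rule it out.
(v) disagrees with g on (0,0,0) (formula → 1, table → 0); rule it out.
That leaves (iv). Evaluating it on every row reproduces the table of g exactly.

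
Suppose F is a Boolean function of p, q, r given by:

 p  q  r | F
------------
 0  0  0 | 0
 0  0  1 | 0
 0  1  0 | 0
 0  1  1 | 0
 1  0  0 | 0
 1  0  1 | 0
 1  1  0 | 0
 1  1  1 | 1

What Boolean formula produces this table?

F(p, q, r) = (p and q) and r

The output is 1 only when every input is 1 — the AND of all inputs.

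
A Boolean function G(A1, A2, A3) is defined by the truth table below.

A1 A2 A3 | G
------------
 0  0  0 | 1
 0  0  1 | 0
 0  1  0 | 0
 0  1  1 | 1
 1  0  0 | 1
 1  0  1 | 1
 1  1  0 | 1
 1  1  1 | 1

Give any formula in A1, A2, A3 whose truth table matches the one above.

G(A1, A2, A3) = not (((not A1 and not A2) and A3) or ((not A1 and A2) and not A3))

G is 0 on only 2 rows — (0,0,1), (0,1,0). Writing each as a minterm (¬A1·¬A2·A3, ¬A1·A2·¬A3) and OR-ing them characterizes exactly where G=0, so G is the negation of that disjunction.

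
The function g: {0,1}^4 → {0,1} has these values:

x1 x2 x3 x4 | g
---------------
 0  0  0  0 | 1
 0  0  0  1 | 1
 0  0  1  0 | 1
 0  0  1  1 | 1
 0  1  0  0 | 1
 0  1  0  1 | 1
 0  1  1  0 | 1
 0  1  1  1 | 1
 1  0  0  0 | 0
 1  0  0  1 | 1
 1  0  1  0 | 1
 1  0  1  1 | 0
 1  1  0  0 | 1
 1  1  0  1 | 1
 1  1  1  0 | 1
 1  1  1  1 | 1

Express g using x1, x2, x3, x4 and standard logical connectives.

g(x1, x2, x3, x4) = not ((((x1 and not x2) and not x3) and not x4) or (((x1 and not x2) and x3) and x4))

There are just 2 zero rows: (1,0,0,0), (1,0,1,1). Their minterms are x1·¬x2·¬x3·¬x4, x1·¬x2·x3·x4; the OR of those covers precisely the 0-outputs, and negating it yields g.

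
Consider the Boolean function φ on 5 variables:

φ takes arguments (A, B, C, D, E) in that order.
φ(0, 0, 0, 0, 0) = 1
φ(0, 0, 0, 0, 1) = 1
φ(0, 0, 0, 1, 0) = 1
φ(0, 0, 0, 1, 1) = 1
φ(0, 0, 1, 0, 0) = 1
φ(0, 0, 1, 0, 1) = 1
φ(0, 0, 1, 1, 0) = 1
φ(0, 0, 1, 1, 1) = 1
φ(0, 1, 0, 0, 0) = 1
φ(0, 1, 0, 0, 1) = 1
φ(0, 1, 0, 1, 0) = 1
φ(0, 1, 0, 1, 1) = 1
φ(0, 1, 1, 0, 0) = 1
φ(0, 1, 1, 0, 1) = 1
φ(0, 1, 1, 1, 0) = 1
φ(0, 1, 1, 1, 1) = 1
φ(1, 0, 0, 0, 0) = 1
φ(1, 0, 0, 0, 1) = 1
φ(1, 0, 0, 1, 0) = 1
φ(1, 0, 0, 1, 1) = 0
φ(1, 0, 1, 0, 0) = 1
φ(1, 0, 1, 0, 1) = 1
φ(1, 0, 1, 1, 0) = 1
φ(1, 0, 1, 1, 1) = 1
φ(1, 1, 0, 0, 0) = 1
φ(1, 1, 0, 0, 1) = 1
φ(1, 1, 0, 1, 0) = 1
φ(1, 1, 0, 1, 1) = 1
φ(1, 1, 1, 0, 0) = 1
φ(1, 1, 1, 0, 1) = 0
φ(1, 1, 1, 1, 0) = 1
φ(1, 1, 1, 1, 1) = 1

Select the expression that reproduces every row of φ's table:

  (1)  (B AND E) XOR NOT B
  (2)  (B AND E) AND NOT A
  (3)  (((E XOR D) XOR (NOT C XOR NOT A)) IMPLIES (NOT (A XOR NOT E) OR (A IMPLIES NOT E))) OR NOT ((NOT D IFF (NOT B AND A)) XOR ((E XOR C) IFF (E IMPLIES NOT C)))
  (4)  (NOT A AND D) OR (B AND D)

3

(1) disagrees with φ on (0,1,0,0,0) (formula → 0, table → 1); rule it out.
(2) disagrees with φ on (0,0,0,0,0) (formula → 0, table → 1); rule it out.
(4) disagrees with φ on (0,0,0,0,0) (formula → 0, table → 1); rule it out.
Only (3) survives; checking it on all 32 rows confirms it matches φ.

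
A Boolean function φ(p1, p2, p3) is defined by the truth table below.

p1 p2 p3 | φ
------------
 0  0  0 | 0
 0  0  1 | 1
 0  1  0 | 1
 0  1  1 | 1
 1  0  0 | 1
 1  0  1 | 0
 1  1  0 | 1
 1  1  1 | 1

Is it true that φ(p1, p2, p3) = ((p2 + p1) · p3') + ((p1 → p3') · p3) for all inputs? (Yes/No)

No

Check the formula against φ row by row:
  p1=0, p2=0, p3=0: formula gives 0, φ = 0 ✓
  p1=0, p2=0, p3=1: formula gives 1, φ = 1 ✓
  p1=0, p2=1, p3=0: formula gives 1, φ = 1 ✓
  p1=0, p2=1, p3=1: formula gives 1, φ = 1 ✓
  p1=1, p2=0, p3=0: formula gives 1, φ = 1 ✓
  …
  p1=1, p2=1, p3=1: formula gives 0, but φ = 1 ✗
Row (1,1,1) is a counterexample, so the formula is not equivalent to φ.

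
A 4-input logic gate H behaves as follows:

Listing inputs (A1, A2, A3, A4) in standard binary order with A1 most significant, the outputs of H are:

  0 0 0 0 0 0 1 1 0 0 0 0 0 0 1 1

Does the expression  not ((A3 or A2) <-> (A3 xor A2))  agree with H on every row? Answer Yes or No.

Evaluate not ((A3 or A2) <-> (A3 xor A2)) on each row and compare to H:
  A1=0, A2=0, A3=0, A4=0: formula gives 0, H = 0 ✓
  A1=0, A2=0, A3=0, A4=1: formula gives 0, H = 0 ✓
  A1=0, A2=0, A3=1, A4=0: formula gives 0, H = 0 ✓
  A1=0, A2=0, A3=1, A4=1: formula gives 0, H = 0 ✓
  …and likewise for the remaining 12 rows.
All 16 rows match — the expression computes H exactly.

Yes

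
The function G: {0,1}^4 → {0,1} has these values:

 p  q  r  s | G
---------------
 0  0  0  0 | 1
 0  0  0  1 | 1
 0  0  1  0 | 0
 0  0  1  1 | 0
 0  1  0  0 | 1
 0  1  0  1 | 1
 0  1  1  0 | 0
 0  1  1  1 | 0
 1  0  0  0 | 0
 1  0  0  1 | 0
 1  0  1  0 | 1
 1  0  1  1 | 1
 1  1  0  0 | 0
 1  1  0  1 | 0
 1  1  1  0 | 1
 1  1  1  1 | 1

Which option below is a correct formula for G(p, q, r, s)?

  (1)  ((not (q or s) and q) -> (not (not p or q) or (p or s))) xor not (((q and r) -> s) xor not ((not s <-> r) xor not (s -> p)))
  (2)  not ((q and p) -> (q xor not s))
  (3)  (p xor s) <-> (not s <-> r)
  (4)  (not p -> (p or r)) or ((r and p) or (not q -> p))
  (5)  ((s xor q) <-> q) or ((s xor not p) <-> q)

(1) disagrees with G on (0,0,0,0) (formula → 0, table → 1); rule it out.
(2) disagrees with G on (0,0,0,0) (formula → 0, table → 1); rule it out.
(4) disagrees with G on (0,0,0,0) (formula → 0, table → 1); rule it out.
(5) disagrees with G on (0,0,1,0) (formula → 1, table → 0); rule it out.
Only (3) survives; checking it on all 16 rows confirms it matches G.

3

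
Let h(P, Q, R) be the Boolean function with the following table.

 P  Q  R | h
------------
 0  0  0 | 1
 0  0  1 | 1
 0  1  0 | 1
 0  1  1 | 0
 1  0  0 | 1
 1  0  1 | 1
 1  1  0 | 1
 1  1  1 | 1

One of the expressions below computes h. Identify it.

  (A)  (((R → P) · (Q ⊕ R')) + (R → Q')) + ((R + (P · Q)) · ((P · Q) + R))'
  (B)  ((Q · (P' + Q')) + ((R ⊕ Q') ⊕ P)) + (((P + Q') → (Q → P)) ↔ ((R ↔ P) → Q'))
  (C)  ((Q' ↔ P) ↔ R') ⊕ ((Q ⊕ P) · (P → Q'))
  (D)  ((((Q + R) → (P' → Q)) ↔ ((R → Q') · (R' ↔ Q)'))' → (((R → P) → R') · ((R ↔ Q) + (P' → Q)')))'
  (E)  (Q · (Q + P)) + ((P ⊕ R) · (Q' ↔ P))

(B) disagrees with h on (0,1,1) (formula → 1, table → 0); rule it out.
(C) disagrees with h on (0,0,0) (formula → 0, table → 1); rule it out.
(D) disagrees with h on (0,0,0) (formula → 0, table → 1); rule it out.
(E) disagrees with h on (0,0,0) (formula → 0, table → 1); rule it out.
That leaves (A). Evaluating it on every row reproduces the table of h exactly.

A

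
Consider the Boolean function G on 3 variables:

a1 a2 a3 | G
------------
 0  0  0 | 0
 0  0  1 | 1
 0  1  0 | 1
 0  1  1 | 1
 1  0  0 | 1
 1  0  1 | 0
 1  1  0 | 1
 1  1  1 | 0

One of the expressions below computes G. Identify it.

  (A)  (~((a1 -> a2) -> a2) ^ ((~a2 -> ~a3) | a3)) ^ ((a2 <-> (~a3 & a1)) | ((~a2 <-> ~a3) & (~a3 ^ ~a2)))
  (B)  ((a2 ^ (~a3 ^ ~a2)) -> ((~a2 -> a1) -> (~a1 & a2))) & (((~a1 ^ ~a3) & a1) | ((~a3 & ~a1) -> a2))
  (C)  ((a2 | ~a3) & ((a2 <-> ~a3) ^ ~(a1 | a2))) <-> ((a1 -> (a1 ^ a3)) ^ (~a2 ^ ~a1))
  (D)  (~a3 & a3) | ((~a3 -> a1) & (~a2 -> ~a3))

B

(A) disagrees with G on (0,0,0) (formula → 1, table → 0); rule it out.
(C) disagrees with G on (0,0,0) (formula → 1, table → 0); rule it out.
(D) disagrees with G on (0,0,1) (formula → 0, table → 1); rule it out.
(B) is the remaining candidate, and it agrees with G on all 8 inputs.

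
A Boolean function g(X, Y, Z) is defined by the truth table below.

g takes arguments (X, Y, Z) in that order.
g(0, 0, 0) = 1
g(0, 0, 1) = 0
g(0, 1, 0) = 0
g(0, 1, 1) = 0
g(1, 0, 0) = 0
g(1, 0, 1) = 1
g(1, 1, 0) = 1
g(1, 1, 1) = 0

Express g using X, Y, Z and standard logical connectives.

g(X, Y, Z) = (((X' · Y') · Z') + ((X · Y') · Z)) + ((X · Y) · Z')

Collect the rows where g=1 — (0,0,0), (1,0,1), (1,1,0) — and write one minterm per row: ¬X·¬Y·¬Z, X·¬Y·Z, X·Y·¬Z. Their union (logical OR) reproduces the table exactly.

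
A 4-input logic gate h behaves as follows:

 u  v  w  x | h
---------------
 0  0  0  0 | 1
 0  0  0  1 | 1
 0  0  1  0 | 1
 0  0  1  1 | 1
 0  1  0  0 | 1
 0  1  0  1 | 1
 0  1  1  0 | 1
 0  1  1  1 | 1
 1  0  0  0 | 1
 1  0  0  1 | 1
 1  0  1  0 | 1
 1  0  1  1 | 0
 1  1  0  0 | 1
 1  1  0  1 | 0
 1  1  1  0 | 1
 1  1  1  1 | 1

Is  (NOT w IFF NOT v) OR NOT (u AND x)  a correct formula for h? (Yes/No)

Evaluate (NOT w IFF NOT v) OR NOT (u AND x) on each row and compare to h:
  u=0, v=0, w=0, x=0: formula gives 1, h = 1 ✓
  u=0, v=0, w=0, x=1: formula gives 1, h = 1 ✓
  u=0, v=0, w=1, x=0: formula gives 1, h = 1 ✓
  u=0, v=0, w=1, x=1: formula gives 1, h = 1 ✓
  … (the remaining 12 rows also agree.)
All 16 rows match — the expression computes h exactly.

Yes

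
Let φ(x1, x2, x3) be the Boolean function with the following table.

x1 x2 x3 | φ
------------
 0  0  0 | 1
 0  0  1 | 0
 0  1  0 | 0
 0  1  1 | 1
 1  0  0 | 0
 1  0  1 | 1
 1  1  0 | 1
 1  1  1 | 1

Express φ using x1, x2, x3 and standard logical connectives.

φ(x1, x2, x3) = ¬((((¬x1 ∧ ¬x2) ∧ x3) ∨ ((¬x1 ∧ x2) ∧ ¬x3)) ∨ ((x1 ∧ ¬x2) ∧ ¬x3))

The 0-rows are (0,0,1), (0,1,0), (1,0,0). Take each as a conjunction (¬x1·¬x2·x3, ¬x1·x2·¬x3, x1·¬x2·¬x3), form their disjunction, and complement — that gives a formula that is 1 everywhere φ is.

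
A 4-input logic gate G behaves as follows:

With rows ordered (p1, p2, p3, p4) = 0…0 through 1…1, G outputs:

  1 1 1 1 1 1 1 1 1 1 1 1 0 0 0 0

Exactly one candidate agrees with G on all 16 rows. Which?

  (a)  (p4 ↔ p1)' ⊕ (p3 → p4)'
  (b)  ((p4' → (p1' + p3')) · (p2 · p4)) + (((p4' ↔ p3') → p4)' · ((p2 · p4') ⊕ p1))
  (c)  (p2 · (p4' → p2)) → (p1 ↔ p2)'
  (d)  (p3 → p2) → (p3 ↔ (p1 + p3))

(a): at (0,0,0,0) it gives 0, but G = 1 — eliminated.
(b): at (0,0,0,0) it gives 0, but G = 1 — eliminated.
(d): at (1,0,0,0) it gives 0, but G = 1 — eliminated.
(c) is the remaining candidate, and it agrees with G on all 16 inputs.

c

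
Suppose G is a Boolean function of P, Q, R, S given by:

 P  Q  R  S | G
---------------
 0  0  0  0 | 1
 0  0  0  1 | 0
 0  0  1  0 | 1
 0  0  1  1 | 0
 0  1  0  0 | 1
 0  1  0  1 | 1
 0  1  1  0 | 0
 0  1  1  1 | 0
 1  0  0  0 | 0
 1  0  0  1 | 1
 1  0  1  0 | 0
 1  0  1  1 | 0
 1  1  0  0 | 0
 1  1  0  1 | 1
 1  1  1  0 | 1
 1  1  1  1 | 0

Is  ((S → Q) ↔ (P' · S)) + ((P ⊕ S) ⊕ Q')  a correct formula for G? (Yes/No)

Check the formula against G row by row:
  P=0, Q=0, R=0, S=0: formula gives 1, G = 1 ✓
  P=0, Q=0, R=0, S=1: formula gives 0, G = 0 ✓
  P=0, Q=0, R=1, S=0: formula gives 1, G = 1 ✓
  P=0, Q=0, R=1, S=1: formula gives 0, G = 0 ✓
  P=0, Q=1, R=0, S=0: formula gives 0, but G = 1 ✗
A single disagreement suffices: at (0,1,0,0) they differ, so the formula does not compute G.

No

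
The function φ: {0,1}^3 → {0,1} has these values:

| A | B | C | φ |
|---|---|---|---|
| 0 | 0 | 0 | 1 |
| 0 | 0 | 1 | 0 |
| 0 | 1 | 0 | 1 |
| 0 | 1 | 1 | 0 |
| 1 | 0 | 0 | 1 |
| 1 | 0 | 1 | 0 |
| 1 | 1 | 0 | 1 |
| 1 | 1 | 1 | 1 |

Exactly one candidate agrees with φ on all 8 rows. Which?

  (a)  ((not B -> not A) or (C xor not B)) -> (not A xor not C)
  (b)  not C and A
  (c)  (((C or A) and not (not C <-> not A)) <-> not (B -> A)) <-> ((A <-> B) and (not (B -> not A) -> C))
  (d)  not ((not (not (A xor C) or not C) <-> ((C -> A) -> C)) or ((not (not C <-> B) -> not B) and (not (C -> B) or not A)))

(a) disagrees with φ on (0,0,0) (formula → 0, table → 1); rule it out.
(b) disagrees with φ on (0,0,0) (formula → 0, table → 1); rule it out.
(d) disagrees with φ on (0,0,0) (formula → 0, table → 1); rule it out.
Only (c) survives; checking it on all 8 rows confirms it matches φ.

c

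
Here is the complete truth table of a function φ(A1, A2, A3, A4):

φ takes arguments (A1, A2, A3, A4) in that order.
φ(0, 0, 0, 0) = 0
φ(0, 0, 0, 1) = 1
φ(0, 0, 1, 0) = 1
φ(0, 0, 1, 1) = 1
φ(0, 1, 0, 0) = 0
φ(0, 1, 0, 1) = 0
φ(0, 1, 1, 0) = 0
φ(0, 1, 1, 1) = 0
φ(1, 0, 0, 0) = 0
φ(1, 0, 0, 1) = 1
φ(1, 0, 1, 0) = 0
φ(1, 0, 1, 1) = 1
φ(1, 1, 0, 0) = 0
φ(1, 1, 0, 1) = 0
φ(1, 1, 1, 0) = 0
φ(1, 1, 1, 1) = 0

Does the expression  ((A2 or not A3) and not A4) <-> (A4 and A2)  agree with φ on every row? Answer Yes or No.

No

Check the formula against φ row by row:
  A1=0, A2=0, A3=0, A4=0: formula gives 0, φ = 0 ✓
  A1=0, A2=0, A3=0, A4=1: formula gives 1, φ = 1 ✓
  A1=0, A2=0, A3=1, A4=0: formula gives 1, φ = 1 ✓
  A1=0, A2=0, A3=1, A4=1: formula gives 1, φ = 1 ✓
  …
  A1=1, A2=0, A3=1, A4=0: formula gives 1, but φ = 0 ✗
Row (1,0,1,0) is a counterexample, so the formula is not equivalent to φ.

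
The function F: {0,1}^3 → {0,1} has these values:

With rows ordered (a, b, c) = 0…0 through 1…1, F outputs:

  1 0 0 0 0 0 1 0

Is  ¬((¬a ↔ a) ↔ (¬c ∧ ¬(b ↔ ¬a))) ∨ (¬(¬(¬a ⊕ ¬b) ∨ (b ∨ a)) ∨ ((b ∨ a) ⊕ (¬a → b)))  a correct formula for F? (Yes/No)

Yes

Check the formula against F row by row:
  a=0, b=0, c=0: formula gives 1, F = 1 ✓
  a=0, b=0, c=1: formula gives 0, F = 0 ✓
  a=0, b=1, c=0: formula gives 0, F = 0 ✓
  a=0, b=1, c=1: formula gives 0, F = 0 ✓
  a=1, b=0, c=0: formula gives 0, F = 0 ✓
  …and likewise for the remaining 3 rows.
Every row agrees, so the formula is equivalent.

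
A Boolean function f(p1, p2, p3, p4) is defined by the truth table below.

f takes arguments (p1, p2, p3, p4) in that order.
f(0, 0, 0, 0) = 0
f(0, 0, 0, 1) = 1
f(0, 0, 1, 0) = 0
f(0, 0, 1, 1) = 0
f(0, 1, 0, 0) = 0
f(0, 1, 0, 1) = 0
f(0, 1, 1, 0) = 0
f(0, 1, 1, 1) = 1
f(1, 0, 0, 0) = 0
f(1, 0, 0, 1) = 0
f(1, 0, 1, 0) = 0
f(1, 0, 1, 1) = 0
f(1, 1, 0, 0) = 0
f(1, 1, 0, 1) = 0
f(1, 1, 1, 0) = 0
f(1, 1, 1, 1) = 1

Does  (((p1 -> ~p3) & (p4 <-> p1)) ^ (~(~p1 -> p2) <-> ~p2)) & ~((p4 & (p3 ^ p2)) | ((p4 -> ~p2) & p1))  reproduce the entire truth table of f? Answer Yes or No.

Check the formula against f row by row:
  p1=0, p2=0, p3=0, p4=0: formula gives 0, f = 0 ✓
  p1=0, p2=0, p3=0, p4=1: formula gives 1, f = 1 ✓
  p1=0, p2=0, p3=1, p4=0: formula gives 0, f = 0 ✓
  p1=0, p2=0, p3=1, p4=1: formula gives 0, f = 0 ✓
  …and likewise for the remaining 12 rows.
No disagreement on any input; they are logically equivalent.

Yes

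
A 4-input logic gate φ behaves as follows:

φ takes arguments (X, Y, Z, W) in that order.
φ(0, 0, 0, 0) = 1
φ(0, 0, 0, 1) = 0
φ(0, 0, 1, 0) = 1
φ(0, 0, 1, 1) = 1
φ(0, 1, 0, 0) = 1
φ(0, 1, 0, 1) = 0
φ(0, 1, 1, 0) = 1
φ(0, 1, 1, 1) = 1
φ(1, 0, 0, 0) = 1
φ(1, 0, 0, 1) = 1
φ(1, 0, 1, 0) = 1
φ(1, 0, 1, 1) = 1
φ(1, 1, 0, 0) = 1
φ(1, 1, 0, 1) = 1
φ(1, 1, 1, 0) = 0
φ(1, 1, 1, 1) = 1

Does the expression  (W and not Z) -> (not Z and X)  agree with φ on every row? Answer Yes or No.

Check the formula against φ row by row:
  X=0, Y=0, Z=0, W=0: formula gives 1, φ = 1 ✓
  X=0, Y=0, Z=0, W=1: formula gives 0, φ = 0 ✓
  X=0, Y=0, Z=1, W=0: formula gives 1, φ = 1 ✓
  X=0, Y=0, Z=1, W=1: formula gives 1, φ = 1 ✓
  …
  X=1, Y=1, Z=1, W=0: formula gives 1, but φ = 0 ✗
Since they disagree at (1,1,1,0), the expression is not a correct formula for φ.

No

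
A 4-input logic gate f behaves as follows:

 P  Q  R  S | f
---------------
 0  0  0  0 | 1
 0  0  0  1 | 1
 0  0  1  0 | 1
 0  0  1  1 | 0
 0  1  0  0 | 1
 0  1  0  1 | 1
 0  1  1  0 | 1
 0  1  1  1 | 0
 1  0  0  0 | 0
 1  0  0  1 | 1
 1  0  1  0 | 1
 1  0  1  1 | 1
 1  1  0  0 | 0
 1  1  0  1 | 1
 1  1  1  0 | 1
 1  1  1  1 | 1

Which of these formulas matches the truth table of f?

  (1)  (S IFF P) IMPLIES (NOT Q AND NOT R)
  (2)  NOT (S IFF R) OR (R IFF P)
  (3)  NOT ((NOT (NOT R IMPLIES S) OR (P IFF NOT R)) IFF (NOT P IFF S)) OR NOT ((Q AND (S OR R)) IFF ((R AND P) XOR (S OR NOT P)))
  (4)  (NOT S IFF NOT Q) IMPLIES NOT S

2

(1): at (0,0,1,0) it gives 0, but f = 1 — eliminated.
(3): at (0,0,1,1) it gives 1, but f = 0 — eliminated.
(4): at (0,0,1,1) it gives 1, but f = 0 — eliminated.
That leaves (2). Evaluating it on every row reproduces the table of f exactly.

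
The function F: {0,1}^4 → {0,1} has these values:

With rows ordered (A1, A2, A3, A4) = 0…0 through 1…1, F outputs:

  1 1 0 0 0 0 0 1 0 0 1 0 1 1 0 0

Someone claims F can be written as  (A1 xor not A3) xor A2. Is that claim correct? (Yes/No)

No

Test each input against both F and the formula:
  A1=0, A2=0, A3=0, A4=0: formula gives 1, F = 1 ✓
  A1=0, A2=0, A3=0, A4=1: formula gives 1, F = 1 ✓
  A1=0, A2=0, A3=1, A4=0: formula gives 0, F = 0 ✓
  A1=0, A2=0, A3=1, A4=1: formula gives 0, F = 0 ✓
  …
  A1=0, A2=1, A3=1, A4=0: formula gives 1, but F = 0 ✗
Since they disagree at (0,1,1,0), the expression is not a correct formula for F.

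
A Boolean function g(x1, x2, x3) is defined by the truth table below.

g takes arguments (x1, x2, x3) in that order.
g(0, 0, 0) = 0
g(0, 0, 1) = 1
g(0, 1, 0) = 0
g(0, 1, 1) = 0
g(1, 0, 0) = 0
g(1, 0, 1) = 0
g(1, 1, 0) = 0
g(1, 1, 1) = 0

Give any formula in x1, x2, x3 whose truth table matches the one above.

g(x1, x2, x3) = (NOT x1 AND NOT x2) AND x3

g is 1 on exactly one input, (0,0,1), whose minterm is ¬x1·¬x2·x3. So g is just that conjunction.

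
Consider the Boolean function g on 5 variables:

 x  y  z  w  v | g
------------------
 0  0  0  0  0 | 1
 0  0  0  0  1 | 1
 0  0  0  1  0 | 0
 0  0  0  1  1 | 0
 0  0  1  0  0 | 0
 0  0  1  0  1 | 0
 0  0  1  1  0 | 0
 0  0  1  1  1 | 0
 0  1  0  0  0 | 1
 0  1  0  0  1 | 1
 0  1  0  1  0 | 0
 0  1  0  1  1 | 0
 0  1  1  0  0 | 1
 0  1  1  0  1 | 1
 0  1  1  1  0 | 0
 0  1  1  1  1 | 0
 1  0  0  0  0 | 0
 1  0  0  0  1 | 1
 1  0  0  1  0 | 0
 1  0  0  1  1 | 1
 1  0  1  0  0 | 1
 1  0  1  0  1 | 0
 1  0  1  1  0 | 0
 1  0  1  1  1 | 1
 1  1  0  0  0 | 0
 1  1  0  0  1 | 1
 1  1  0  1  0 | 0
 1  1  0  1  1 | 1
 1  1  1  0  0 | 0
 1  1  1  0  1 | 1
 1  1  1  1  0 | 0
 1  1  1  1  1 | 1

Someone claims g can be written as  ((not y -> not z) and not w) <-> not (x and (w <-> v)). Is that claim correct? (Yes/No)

Yes

Check the formula against g row by row:
  x=0, y=0, z=0, w=0, v=0: formula gives 1, g = 1 ✓
  x=0, y=0, z=0, w=0, v=1: formula gives 1, g = 1 ✓
  x=0, y=0, z=0, w=1, v=0: formula gives 0, g = 0 ✓
  x=0, y=0, z=0, w=1, v=1: formula gives 0, g = 0 ✓
  … (the remaining 28 rows also agree.)
No disagreement on any input; they are logically equivalent.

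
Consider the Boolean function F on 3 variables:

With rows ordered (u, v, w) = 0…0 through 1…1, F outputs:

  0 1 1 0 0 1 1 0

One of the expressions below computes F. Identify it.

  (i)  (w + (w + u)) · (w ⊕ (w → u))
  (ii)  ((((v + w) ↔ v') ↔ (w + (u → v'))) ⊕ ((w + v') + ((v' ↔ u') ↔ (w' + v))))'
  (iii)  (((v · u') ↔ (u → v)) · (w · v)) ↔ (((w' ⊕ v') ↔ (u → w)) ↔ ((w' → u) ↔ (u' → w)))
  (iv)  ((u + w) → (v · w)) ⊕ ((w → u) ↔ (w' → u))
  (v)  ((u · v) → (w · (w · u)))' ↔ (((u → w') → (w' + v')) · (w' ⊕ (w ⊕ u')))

(i) disagrees with F on (0,1,0) (formula → 0, table → 1); rule it out.
(iii) disagrees with F on (0,0,0) (formula → 1, table → 0); rule it out.
(iv) disagrees with F on (0,0,0) (formula → 1, table → 0); rule it out.
(v) disagrees with F on (0,0,0) (formula → 1, table → 0); rule it out.
Only (ii) survives; checking it on all 8 rows confirms it matches F.

ii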